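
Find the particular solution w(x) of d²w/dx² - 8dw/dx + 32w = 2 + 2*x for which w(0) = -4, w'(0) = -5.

w = 5/64 + x/16 - 261*cos(4*x)*exp(4*x)/64 + 45*exp(4*x)*sin(4*x)/16

Characteristic equation r² - 8r + 32 = 0 has discriminant (-8)² - 4·(32) = -64 < 0, so r = 4 ± 4i.
Hence w_h = C1*cos(4*x)*exp(4*x) + C2*exp(4*x)*sin(4*x).
For the particular solution try w_p = A0 + A1*x. Substituting and matching coefficients of each power of x gives A0 = 5/64, A1 = 1/16, so w_p = 5/64 + x/16.
General solution: w = 5/64 + x/16 + C1*cos(4*x)*exp(4*x) + C2*exp(4*x)*sin(4*x).
Apply the initial conditions: w(0) = 5/64 + C1 = -4 and w'(0) = 1/16 + 4*C1 + 4*C2 = -5. Solving gives C1 = -261/64, C2 = 45/16.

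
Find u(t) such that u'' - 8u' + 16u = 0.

u = C1*exp(4*t) + C2*t*exp(4*t)

Characteristic equation r² - 8r + 16 = 0 has discriminant (-8)² - 4·(16) = 0, so r = 4 is a repeated root.
Hence u_h = (C1 + C2*t)*exp(4*t).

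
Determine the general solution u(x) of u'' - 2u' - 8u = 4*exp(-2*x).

Characteristic equation r² - 2r - 8 = 0 factors as (r + 2)(r - 4) = 0, so r = -2, 4.
Hence u_h = C1*exp(-2*x) + C2*exp(4*x).
Since exp(-2*x) solves the homogeneous equation (r = -2 is a root of multiplicity 1), multiply the trial by x. Try u_p = A*x*exp(-2*x). Substituting into the equation and dividing by exp(-2*x) gives A = -2/3, so u_p = -2*x*exp(-2*x)/3.

u = C1*exp(-2*x) + C2*exp(4*x) - 2*x*exp(-2*x)/3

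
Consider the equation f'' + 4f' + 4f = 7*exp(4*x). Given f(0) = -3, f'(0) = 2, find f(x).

f = -115*exp(-2*x)/36 + 7*exp(4*x)/36 - 31*x*exp(-2*x)/6

Characteristic equation r² + 4r + 4 = 0 has discriminant (4)² - 4·(4) = 0, so r = -2 is a repeated root.
Hence f_h = (C1 + C2*x)*exp(-2*x).
Try f_p = A*exp(4*x). Substituting into the equation and dividing by exp(4*x) gives A = 7/36, so f_p = 7*exp(4*x)/36.
General solution: f = 7*exp(4*x)/36 + C1*exp(-2*x) + C2*x*exp(-2*x).
Apply the initial conditions: f(0) = 7/36 + C1 = -3 and f'(0) = 7/9 + C2 - 2*C1 = 2. Solving gives C1 = -115/36, C2 = -31/6.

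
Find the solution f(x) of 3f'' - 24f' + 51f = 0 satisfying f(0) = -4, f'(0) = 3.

f = -4*cos(x)*exp(4*x) + 19*exp(4*x)*sin(x)

Divide through by 3: f'' - 8f' + 17f = 0.
Characteristic equation r² - 8r + 17 = 0 has discriminant (-8)² - 4·(17) = -4 < 0, so r = 4 ± i.
Hence f_h = C1*cos(x)*exp(4*x) + C2*exp(4*x)*sin(x).
Apply the initial conditions: f(0) = C1 = -4 and f'(0) = C2 + 4*C1 = 3. Solving gives C1 = -4, C2 = 19.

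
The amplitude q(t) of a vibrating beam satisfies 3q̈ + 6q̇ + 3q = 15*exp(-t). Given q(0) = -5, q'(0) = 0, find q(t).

Divide through by 3: q'' + 2q' + q = 5*exp(-t).
Characteristic equation r² + 2r + 1 = 0 has discriminant (2)² - 4·(1) = 0, so r = -1 is a repeated root.
Hence q_h = (C1 + C2*t)*exp(-t).
Since exp(-t) solves the homogeneous equation (r = -1 is a root of multiplicity 2), multiply the trial by t^2. Try q_p = A*t^2*exp(-t). Substituting into the equation and dividing by exp(-t) gives A = 5/2, so q_p = 5*t^2*exp(-t)/2.
General solution: q = C1*exp(-t) + 5*t^2*exp(-t)/2 + C2*t*exp(-t).
Apply the initial conditions: q(0) = C1 = -5 and q'(0) = C2 - C1 = 0. Solving gives C1 = -5, C2 = -5.

q = -5*exp(-t) - 5*t*exp(-t) + 5*t**2*exp(-t)/2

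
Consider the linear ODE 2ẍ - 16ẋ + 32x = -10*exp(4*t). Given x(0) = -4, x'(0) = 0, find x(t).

Divide through by 2: x'' - 8x' + 16x = -5*exp(4*t).
Characteristic equation r² - 8r + 16 = 0 has discriminant (-8)² - 4·(16) = 0, so r = 4 is a repeated root.
Hence x_h = (C1 + C2*t)*exp(4*t).
Since exp(4*t) solves the homogeneous equation (r = 4 is a root of multiplicity 2), multiply the trial by t^2. Try x_p = A*t^2*exp(4*t). Substituting into the equation and dividing by exp(4*t) gives A = -5/2, so x_p = -5*t^2*exp(4*t)/2.
General solution: x = C1*exp(4*t) - 5*t^2*exp(4*t)/2 + C2*t*exp(4*t).
Apply the initial conditions: x(0) = C1 = -4 and x'(0) = C2 + 4*C1 = 0. Solving gives C1 = -4, C2 = 16.

x = -4*exp(4*t) + 16*t*exp(4*t) - 5*t**2*exp(4*t)/2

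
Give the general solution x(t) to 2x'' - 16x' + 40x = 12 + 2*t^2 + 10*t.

Divide through by 2: x'' - 8x' + 20x = 6 + t^2 + 5*t.
Characteristic equation r² - 8r + 20 = 0 has discriminant (-8)² - 4·(20) = -16 < 0, so r = 4 ± 2i.
Hence x_h = C1*cos(2*t)*exp(4*t) + C2*exp(4*t)*sin(2*t).
For the particular solution try x_p = A0 + A1*t + A2*t^2. Substituting and matching coefficients of each power of t gives A0 = 411/1000, A1 = 29/100, A2 = 1/20, so x_p = 411/1000 + t^2/20 + 29*t/100.

x = 411/1000 + t**2/20 + 29*t/100 + C1*cos(2*t)*exp(4*t) + C2*exp(4*t)*sin(2*t)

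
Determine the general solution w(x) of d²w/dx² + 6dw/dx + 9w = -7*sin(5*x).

Characteristic equation r² + 6r + 9 = 0 has discriminant (6)² - 4·(9) = 0, so r = -3 is a repeated root.
Hence w_h = (C1 + C2*x)*exp(-3*x).
Try w_p = A*cos(5*x) + B*sin(5*x). Substituting and equating the coefficients of cos(5x) and sin(5x) gives A = 105/578, B = 28/289, so w_p = 28*sin(5*x)/289 + 105*cos(5*x)/578.

w = 28*sin(5*x)/289 + 105*cos(5*x)/578 + C1*exp(-3*x) + C2*x*exp(-3*x)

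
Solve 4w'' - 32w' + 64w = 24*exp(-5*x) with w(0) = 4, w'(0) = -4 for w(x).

Divide through by 4: w'' - 8w' + 16w = 6*exp(-5*x).
Characteristic equation r² - 8r + 16 = 0 has discriminant (-8)² - 4·(16) = 0, so r = 4 is a repeated root.
Hence w_h = (C1 + C2*x)*exp(4*x).
Try w_p = A*exp(-5*x). Substituting into the equation and dividing by exp(-5*x) gives A = 2/27, so w_p = 2*exp(-5*x)/27.
General solution: w = 2*exp(-5*x)/27 + C1*exp(4*x) + C2*x*exp(4*x).
Apply the initial conditions: w(0) = 2/27 + C1 = 4 and w'(0) = -10/27 + C2 + 4*C1 = -4. Solving gives C1 = 106/27, C2 = -58/3.

w = 2*exp(-5*x)/27 + 106*exp(4*x)/27 - 58*x*exp(4*x)/3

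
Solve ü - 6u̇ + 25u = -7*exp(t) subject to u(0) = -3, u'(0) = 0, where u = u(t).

u = -7*exp(t)/20 - 53*cos(4*t)*exp(3*t)/20 + 83*exp(3*t)*sin(4*t)/40

Characteristic equation r² - 6r + 25 = 0 has discriminant (-6)² - 4·(25) = -64 < 0, so r = 3 ± 4i.
Hence u_h = C1*cos(4*t)*exp(3*t) + C2*exp(3*t)*sin(4*t).
Try u_p = A*exp(t). Substituting into the equation and dividing by exp(t) gives A = -7/20, so u_p = -7*exp(t)/20.
General solution: u = -7*exp(t)/20 + C1*cos(4*t)*exp(3*t) + C2*exp(3*t)*sin(4*t).
Apply the initial conditions: u(0) = -7/20 + C1 = -3 and u'(0) = -7/20 + 3*C1 + 4*C2 = 0. Solving gives C1 = -53/20, C2 = 83/40.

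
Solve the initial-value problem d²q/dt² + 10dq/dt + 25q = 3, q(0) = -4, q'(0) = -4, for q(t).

q = 3/25 - 103*exp(-5*t)/25 - 123*t*exp(-5*t)/5

Characteristic equation r² + 10r + 25 = 0 has discriminant (10)² - 4·(25) = 0, so r = -5 is a repeated root.
Hence q_h = (C1 + C2*t)*exp(-5*t).
For the particular solution try q_p = A0. Substituting and matching coefficients of each power of t gives A0 = 3/25, so q_p = 3/25.
General solution: q = 3/25 + C1*exp(-5*t) + C2*t*exp(-5*t).
Apply the initial conditions: q(0) = 3/25 + C1 = -4 and q'(0) = C2 - 5*C1 = -4. Solving gives C1 = -103/25, C2 = -123/5.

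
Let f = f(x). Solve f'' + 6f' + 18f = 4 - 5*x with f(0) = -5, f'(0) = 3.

Characteristic equation r² + 6r + 18 = 0 has discriminant (6)² - 4·(18) = -36 < 0, so r = -3 ± 3i.
Hence f_h = C1*cos(3*x)*exp(-3*x) + C2*exp(-3*x)*sin(3*x).
For the particular solution try f_p = A0 + A1*x. Substituting and matching coefficients of each power of x gives A0 = 17/54, A1 = -5/18, so f_p = 17/54 - 5*x/18.
General solution: f = 17/54 - 5*x/18 + C1*cos(3*x)*exp(-3*x) + C2*exp(-3*x)*sin(3*x).
Apply the initial conditions: f(0) = 17/54 + C1 = -5 and f'(0) = -5/18 - 3*C1 + 3*C2 = 3. Solving gives C1 = -287/54, C2 = -38/9.

f = 17/54 - 5*x/18 - 287*cos(3*x)*exp(-3*x)/54 - 38*exp(-3*x)*sin(3*x)/9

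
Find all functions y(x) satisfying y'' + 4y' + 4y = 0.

y = C1*exp(-2*x) + C2*x*exp(-2*x)

Characteristic equation r² + 4r + 4 = 0 has discriminant (4)² - 4·(4) = 0, so r = -2 is a repeated root.
Hence y_h = (C1 + C2*x)*exp(-2*x).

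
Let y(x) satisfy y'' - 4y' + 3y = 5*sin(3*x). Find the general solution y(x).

y = -sin(3*x)/6 + cos(3*x)/3 + C1*exp(x) + C2*exp(3*x)

Characteristic equation r² - 4r + 3 = 0 factors as (r - 1)(r - 3) = 0, so r = 1, 3.
Hence y_h = C1*exp(x) + C2*exp(3*x).
Try y_p = A*cos(3*x) + B*sin(3*x). Substituting and equating the coefficients of cos(3x) and sin(3x) gives A = 1/3, B = -1/6, so y_p = -sin(3*x)/6 + cos(3*x)/3.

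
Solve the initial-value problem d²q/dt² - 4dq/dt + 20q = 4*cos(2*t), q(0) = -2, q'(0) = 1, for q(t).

q = -sin(2*t)/10 + cos(2*t)/5 - 11*cos(4*t)*exp(2*t)/5 + 7*exp(2*t)*sin(4*t)/5

Characteristic equation r² - 4r + 20 = 0 has discriminant (-4)² - 4·(20) = -64 < 0, so r = 2 ± 4i.
Hence q_h = C1*cos(4*t)*exp(2*t) + C2*exp(2*t)*sin(4*t).
Try q_p = A*cos(2*t) + B*sin(2*t). Substituting and equating the coefficients of cos(2t) and sin(2t) gives A = 1/5, B = -1/10, so q_p = -sin(2*t)/10 + cos(2*t)/5.
General solution: q = -sin(2*t)/10 + cos(2*t)/5 + C1*cos(4*t)*exp(2*t) + C2*exp(2*t)*sin(4*t).
Apply the initial conditions: q(0) = 1/5 + C1 = -2 and q'(0) = -1/5 + 2*C1 + 4*C2 = 1. Solving gives C1 = -11/5, C2 = 7/5.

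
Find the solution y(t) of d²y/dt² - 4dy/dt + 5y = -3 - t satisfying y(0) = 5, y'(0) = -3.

Characteristic equation r² - 4r + 5 = 0 has discriminant (-4)² - 4·(5) = -4 < 0, so r = 2 ± i.
Hence y_h = C1*cos(t)*exp(2*t) + C2*exp(2*t)*sin(t).
For the particular solution try y_p = A0 + A1*t. Substituting and matching coefficients of each power of t gives A0 = -19/25, A1 = -1/5, so y_p = -19/25 - t/5.
General solution: y = -19/25 - t/5 + C1*cos(t)*exp(2*t) + C2*exp(2*t)*sin(t).
Apply the initial conditions: y(0) = -19/25 + C1 = 5 and y'(0) = -1/5 + C2 + 2*C1 = -3. Solving gives C1 = 144/25, C2 = -358/25.

y = -19/25 - t/5 - 358*exp(2*t)*sin(t)/25 + 144*cos(t)*exp(2*t)/25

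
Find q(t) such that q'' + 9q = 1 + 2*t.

q = 1/9 + 2*t/9 + C1*cos(3*t) + C2*sin(3*t)

Characteristic equation r² + 9 = 0 has discriminant (0)² - 4·(9) = -36 < 0, so r = ± 3i.
Hence q_h = C1*cos(3*t) + C2*sin(3*t).
For the particular solution try q_p = A0 + A1*t. Substituting and matching coefficients of each power of t gives A0 = 1/9, A1 = 2/9, so q_p = 1/9 + 2*t/9.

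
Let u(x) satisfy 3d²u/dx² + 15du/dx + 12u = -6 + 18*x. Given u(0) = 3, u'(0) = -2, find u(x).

Divide through by 3: u'' + 5u' + 4u = -2 + 6*x.
Characteristic equation r² + 5r + 4 = 0 factors as (r + 1)(r + 4) = 0, so r = -1, -4.
Hence u_h = C1*exp(-x) + C2*exp(-4*x).
For the particular solution try u_p = A0 + A1*x. Substituting and matching coefficients of each power of x gives A0 = -19/8, A1 = 3/2, so u_p = -19/8 + 3*x/2.
General solution: u = -19/8 + 3*x/2 + C1*exp(-x) + C2*exp(-4*x).
Apply the initial conditions: u(0) = -19/8 + C1 + C2 = 3 and u'(0) = 3/2 - C1 - 4*C2 = -2. Solving gives C1 = 6, C2 = -5/8.

u = -19/8 + 6*exp(-x) - 5*exp(-4*x)/8 + 3*x/2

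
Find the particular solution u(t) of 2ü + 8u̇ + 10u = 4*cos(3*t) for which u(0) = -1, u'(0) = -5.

u = -cos(3*t)/20 + 3*sin(3*t)/20 - 147*exp(-2*t)*sin(t)/20 - 19*cos(t)*exp(-2*t)/20

Divide through by 2: u'' + 4u' + 5u = 2*cos(3*t).
Characteristic equation r² + 4r + 5 = 0 has discriminant (4)² - 4·(5) = -4 < 0, so r = -2 ± i.
Hence u_h = C1*cos(t)*exp(-2*t) + C2*exp(-2*t)*sin(t).
Try u_p = A*cos(3*t) + B*sin(3*t). Substituting and equating the coefficients of cos(3t) and sin(3t) gives A = -1/20, B = 3/20, so u_p = -cos(3*t)/20 + 3*sin(3*t)/20.
General solution: u = -cos(3*t)/20 + 3*sin(3*t)/20 + C1*cos(t)*exp(-2*t) + C2*exp(-2*t)*sin(t).
Apply the initial conditions: u(0) = -1/20 + C1 = -1 and u'(0) = 9/20 + C2 - 2*C1 = -5. Solving gives C1 = -19/20, C2 = -147/20.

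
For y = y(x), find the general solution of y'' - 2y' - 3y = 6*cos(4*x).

y = -114*cos(4*x)/425 - 48*sin(4*x)/425 + C1*exp(3*x) + C2*exp(-x)

Characteristic equation r² - 2r - 3 = 0 factors as (r - 3)(r + 1) = 0, so r = 3, -1.
Hence y_h = C1*exp(3*x) + C2*exp(-x).
Try y_p = A*cos(4*x) + B*sin(4*x). Substituting and equating the coefficients of cos(4x) and sin(4x) gives A = -114/425, B = -48/425, so y_p = -114*cos(4*x)/425 - 48*sin(4*x)/425.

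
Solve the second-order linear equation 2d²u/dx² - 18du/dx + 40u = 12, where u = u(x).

u = 3/10 + C1*exp(5*x) + C2*exp(4*x)

Divide through by 2: u'' - 9u' + 20u = 6.
Characteristic equation r² - 9r + 20 = 0 factors as (r - 5)(r - 4) = 0, so r = 5, 4.
Hence u_h = C1*exp(5*x) + C2*exp(4*x).
For the particular solution try u_p = A0. Substituting and matching coefficients of each power of x gives A0 = 3/10, so u_p = 3/10.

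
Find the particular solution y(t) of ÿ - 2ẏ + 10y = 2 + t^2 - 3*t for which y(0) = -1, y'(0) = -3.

y = 16/125 - 13*t/50 + t**2/10 - 403*exp(t)*sin(3*t)/750 - 141*cos(3*t)*exp(t)/125

Characteristic equation r² - 2r + 10 = 0 has discriminant (-2)² - 4·(10) = -36 < 0, so r = 1 ± 3i.
Hence y_h = C1*cos(3*t)*exp(t) + C2*exp(t)*sin(3*t).
For the particular solution try y_p = A0 + A1*t + A2*t^2. Substituting and matching coefficients of each power of t gives A0 = 16/125, A1 = -13/50, A2 = 1/10, so y_p = 16/125 - 13*t/50 + t^2/10.
General solution: y = 16/125 - 13*t/50 + t^2/10 + C1*cos(3*t)*exp(t) + C2*exp(t)*sin(3*t).
Apply the initial conditions: y(0) = 16/125 + C1 = -1 and y'(0) = -13/50 + C1 + 3*C2 = -3. Solving gives C1 = -141/125, C2 = -403/750.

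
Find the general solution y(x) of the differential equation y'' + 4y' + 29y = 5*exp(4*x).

Characteristic equation r² + 4r + 29 = 0 has discriminant (4)² - 4·(29) = -100 < 0, so r = -2 ± 5i.
Hence y_h = C1*cos(5*x)*exp(-2*x) + C2*exp(-2*x)*sin(5*x).
Try y_p = A*exp(4*x). Substituting into the equation and dividing by exp(4*x) gives A = 5/61, so y_p = 5*exp(4*x)/61.

y = 5*exp(4*x)/61 + C1*cos(5*x)*exp(-2*x) + C2*exp(-2*x)*sin(5*x)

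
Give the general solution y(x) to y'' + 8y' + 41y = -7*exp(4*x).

Characteristic equation r² + 8r + 41 = 0 has discriminant (8)² - 4·(41) = -100 < 0, so r = -4 ± 5i.
Hence y_h = C1*cos(5*x)*exp(-4*x) + C2*exp(-4*x)*sin(5*x).
Try y_p = A*exp(4*x). Substituting into the equation and dividing by exp(4*x) gives A = -7/89, so y_p = -7*exp(4*x)/89.

y = -7*exp(4*x)/89 + C1*cos(5*x)*exp(-4*x) + C2*exp(-4*x)*sin(5*x)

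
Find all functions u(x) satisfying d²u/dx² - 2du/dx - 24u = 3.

Characteristic equation r² - 2r - 24 = 0 factors as (r + 4)(r - 6) = 0, so r = -4, 6.
Hence u_h = C1*exp(-4*x) + C2*exp(6*x).
For the particular solution try u_p = A0. Substituting and matching coefficients of each power of x gives A0 = -1/8, so u_p = -1/8.

u = -1/8 + C1*exp(-4*x) + C2*exp(6*x)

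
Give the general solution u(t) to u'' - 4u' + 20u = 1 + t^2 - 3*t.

Characteristic equation r² - 4r + 20 = 0 has discriminant (-4)² - 4·(20) = -64 < 0, so r = 2 ± 4i.
Hence u_h = C1*cos(4*t)*exp(2*t) + C2*exp(2*t)*sin(4*t).
For the particular solution try u_p = A0 + A1*t + A2*t^2. Substituting and matching coefficients of each power of t gives A0 = 19/1000, A1 = -13/100, A2 = 1/20, so u_p = 19/1000 - 13*t/100 + t^2/20.

u = 19/1000 - 13*t/100 + t**2/20 + C1*cos(4*t)*exp(2*t) + C2*exp(2*t)*sin(4*t)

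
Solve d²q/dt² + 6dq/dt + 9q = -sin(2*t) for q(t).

Characteristic equation r² + 6r + 9 = 0 has discriminant (6)² - 4·(9) = 0, so r = -3 is a repeated root.
Hence q_h = (C1 + C2*t)*exp(-3*t).
Try q_p = A*cos(2*t) + B*sin(2*t). Substituting and equating the coefficients of cos(2t) and sin(2t) gives A = 12/169, B = -5/169, so q_p = -5*sin(2*t)/169 + 12*cos(2*t)/169.

q = -5*sin(2*t)/169 + 12*cos(2*t)/169 + C1*exp(-3*t) + C2*t*exp(-3*t)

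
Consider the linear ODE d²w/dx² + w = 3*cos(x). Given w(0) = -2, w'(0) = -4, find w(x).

w = -4*sin(x) - 2*cos(x) + 3*x*sin(x)/2

Characteristic equation r² + 1 = 0 has discriminant (0)² - 4·(1) = -4 < 0, so r = ± i.
Hence w_h = C1*cos(x) + C2*sin(x).
Since ±1i are characteristic roots, multiply the trial by x. Try w_p = x*(A*cos(x) + B*sin(x)). Substituting and equating the coefficients of cos(x) and sin(x) gives A = 0, B = 3/2, so w_p = 3*x*sin(x)/2.
General solution: w = C1*cos(x) + C2*sin(x) + 3*x*sin(x)/2.
Apply the initial conditions: w(0) = C1 = -2 and w'(0) = C2 = -4. Solving gives C1 = -2, C2 = -4.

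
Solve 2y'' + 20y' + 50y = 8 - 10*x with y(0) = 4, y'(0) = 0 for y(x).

y = 6/25 - x/5 + 94*exp(-5*x)/25 + 19*x*exp(-5*x)

Divide through by 2: y'' + 10y' + 25y = 4 - 5*x.
Characteristic equation r² + 10r + 25 = 0 has discriminant (10)² - 4·(25) = 0, so r = -5 is a repeated root.
Hence y_h = (C1 + C2*x)*exp(-5*x).
For the particular solution try y_p = A0 + A1*x. Substituting and matching coefficients of each power of x gives A0 = 6/25, A1 = -1/5, so y_p = 6/25 - x/5.
General solution: y = 6/25 - x/5 + C1*exp(-5*x) + C2*x*exp(-5*x).
Apply the initial conditions: y(0) = 6/25 + C1 = 4 and y'(0) = -1/5 + C2 - 5*C1 = 0. Solving gives C1 = 94/25, C2 = 19.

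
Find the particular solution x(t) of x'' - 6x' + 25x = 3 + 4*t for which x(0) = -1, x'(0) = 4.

x = 99/625 + 4*t/25 - 724*cos(4*t)*exp(3*t)/625 + 1143*exp(3*t)*sin(4*t)/625

Characteristic equation r² - 6r + 25 = 0 has discriminant (-6)² - 4·(25) = -64 < 0, so r = 3 ± 4i.
Hence x_h = C1*cos(4*t)*exp(3*t) + C2*exp(3*t)*sin(4*t).
For the particular solution try x_p = A0 + A1*t. Substituting and matching coefficients of each power of t gives A0 = 99/625, A1 = 4/25, so x_p = 99/625 + 4*t/25.
General solution: x = 99/625 + 4*t/25 + C1*cos(4*t)*exp(3*t) + C2*exp(3*t)*sin(4*t).
Apply the initial conditions: x(0) = 99/625 + C1 = -1 and x'(0) = 4/25 + 3*C1 + 4*C2 = 4. Solving gives C1 = -724/625, C2 = 1143/625.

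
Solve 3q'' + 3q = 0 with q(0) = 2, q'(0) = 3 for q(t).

q = 2*cos(t) + 3*sin(t)

Divide through by 3: q'' + q = 0.
Characteristic equation r² + 1 = 0 has discriminant (0)² - 4·(1) = -4 < 0, so r = ± i.
Hence q_h = C1*cos(t) + C2*sin(t).
Apply the initial conditions: q(0) = C1 = 2 and q'(0) = C2 = 3. Solving gives C1 = 2, C2 = 3.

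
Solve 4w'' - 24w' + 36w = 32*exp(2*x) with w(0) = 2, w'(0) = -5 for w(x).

w = -6*exp(3*x) + 8*exp(2*x) - 3*x*exp(3*x)

Divide through by 4: w'' - 6w' + 9w = 8*exp(2*x).
Characteristic equation r² - 6r + 9 = 0 has discriminant (-6)² - 4·(9) = 0, so r = 3 is a repeated root.
Hence w_h = (C1 + C2*x)*exp(3*x).
Try w_p = A*exp(2*x). Substituting into the equation and dividing by exp(2*x) gives A = 8, so w_p = 8*exp(2*x).
General solution: w = 8*exp(2*x) + C1*exp(3*x) + C2*x*exp(3*x).
Apply the initial conditions: w(0) = 8 + C1 = 2 and w'(0) = 16 + C2 + 3*C1 = -5. Solving gives C1 = -6, C2 = -3.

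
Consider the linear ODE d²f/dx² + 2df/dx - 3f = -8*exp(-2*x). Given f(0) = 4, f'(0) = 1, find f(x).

Characteristic equation r² + 2r - 3 = 0 factors as (r + 3)(r - 1) = 0, so r = -3, 1.
Hence f_h = C1*exp(-3*x) + C2*exp(x).
Try f_p = A*exp(-2*x). Substituting into the equation and dividing by exp(-2*x) gives A = 8/3, so f_p = 8*exp(-2*x)/3.
General solution: f = 8*exp(-2*x)/3 + C1*exp(-3*x) + C2*exp(x).
Apply the initial conditions: f(0) = 8/3 + C1 + C2 = 4 and f'(0) = -16/3 + C2 - 3*C1 = 1. Solving gives C1 = -5/4, C2 = 31/12.

f = -5*exp(-3*x)/4 + 8*exp(-2*x)/3 + 31*exp(x)/12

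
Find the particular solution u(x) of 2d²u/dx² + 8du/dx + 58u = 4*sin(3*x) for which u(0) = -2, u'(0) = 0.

u = -3*cos(3*x)/68 + 5*sin(3*x)/68 - 281*exp(-2*x)*sin(5*x)/340 - 133*cos(5*x)*exp(-2*x)/68

Divide through by 2: u'' + 4u' + 29u = 2*sin(3*x).
Characteristic equation r² + 4r + 29 = 0 has discriminant (4)² - 4·(29) = -100 < 0, so r = -2 ± 5i.
Hence u_h = C1*cos(5*x)*exp(-2*x) + C2*exp(-2*x)*sin(5*x).
Try u_p = A*cos(3*x) + B*sin(3*x). Substituting and equating the coefficients of cos(3x) and sin(3x) gives A = -3/68, B = 5/68, so u_p = -3*cos(3*x)/68 + 5*sin(3*x)/68.
General solution: u = -3*cos(3*x)/68 + 5*sin(3*x)/68 + C1*cos(5*x)*exp(-2*x) + C2*exp(-2*x)*sin(5*x).
Apply the initial conditions: u(0) = -3/68 + C1 = -2 and u'(0) = 15/68 - 2*C1 + 5*C2 = 0. Solving gives C1 = -133/68, C2 = -281/340.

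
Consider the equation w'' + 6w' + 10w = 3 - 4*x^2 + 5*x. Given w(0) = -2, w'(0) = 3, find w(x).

Characteristic equation r² + 6r + 10 = 0 has discriminant (6)² - 4·(10) = -4 < 0, so r = -3 ± i.
Hence w_h = C1*cos(x)*exp(-3*x) + C2*exp(-3*x)*sin(x).
For the particular solution try w_p = A0 + A1*x + A2*x^2. Substituting and matching coefficients of each power of x gives A0 = -26/125, A1 = 49/50, A2 = -2/5, so w_p = -26/125 - 2*x^2/5 + 49*x/50.
General solution: w = -26/125 - 2*x^2/5 + 49*x/50 + C1*cos(x)*exp(-3*x) + C2*exp(-3*x)*sin(x).
Apply the initial conditions: w(0) = -26/125 + C1 = -2 and w'(0) = 49/50 + C2 - 3*C1 = 3. Solving gives C1 = -224/125, C2 = -839/250.

w = -26/125 - 2*x**2/5 + 49*x/50 - 839*exp(-3*x)*sin(x)/250 - 224*cos(x)*exp(-3*x)/125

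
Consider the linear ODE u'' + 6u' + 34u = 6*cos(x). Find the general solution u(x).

u = 4*sin(x)/125 + 22*cos(x)/125 + C1*cos(5*x)*exp(-3*x) + C2*exp(-3*x)*sin(5*x)

Characteristic equation r² + 6r + 34 = 0 has discriminant (6)² - 4·(34) = -100 < 0, so r = -3 ± 5i.
Hence u_h = C1*cos(5*x)*exp(-3*x) + C2*exp(-3*x)*sin(5*x).
Try u_p = A*cos(x) + B*sin(x). Substituting and equating the coefficients of cos(x) and sin(x) gives A = 22/125, B = 4/125, so u_p = 4*sin(x)/125 + 22*cos(x)/125.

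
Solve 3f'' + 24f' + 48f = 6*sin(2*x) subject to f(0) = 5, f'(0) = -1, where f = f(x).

Divide through by 3: f'' + 8f' + 16f = 2*sin(2*x).
Characteristic equation r² + 8r + 16 = 0 has discriminant (8)² - 4·(16) = 0, so r = -4 is a repeated root.
Hence f_h = (C1 + C2*x)*exp(-4*x).
Try f_p = A*cos(2*x) + B*sin(2*x). Substituting and equating the coefficients of cos(2x) and sin(2x) gives A = -2/25, B = 3/50, so f_p = -2*cos(2*x)/25 + 3*sin(2*x)/50.
General solution: f = -2*cos(2*x)/25 + 3*sin(2*x)/50 + C1*exp(-4*x) + C2*x*exp(-4*x).
Apply the initial conditions: f(0) = -2/25 + C1 = 5 and f'(0) = 3/25 + C2 - 4*C1 = -1. Solving gives C1 = 127/25, C2 = 96/5.

f = -2*cos(2*x)/25 + 3*sin(2*x)/50 + 127*exp(-4*x)/25 + 96*x*exp(-4*x)/5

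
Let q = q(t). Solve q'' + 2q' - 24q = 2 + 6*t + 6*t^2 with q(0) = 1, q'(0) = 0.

Characteristic equation r² + 2r - 24 = 0 factors as (r + 6)(r - 4) = 0, so r = -6, 4.
Hence q_h = C1*exp(-6*t) + C2*exp(4*t).
For the particular solution try q_p = A0 + A1*t + A2*t^2. Substituting and matching coefficients of each power of t gives A0 = -37/288, A1 = -7/24, A2 = -1/4, so q_p = -37/288 - 7*t/24 - t^2/4.
General solution: q = -37/288 - 7*t/24 - t^2/4 + C1*exp(-6*t) + C2*exp(4*t).
Apply the initial conditions: q(0) = -37/288 + C1 + C2 = 1 and q'(0) = -7/24 - 6*C1 + 4*C2 = 0. Solving gives C1 = 19/45, C2 = 113/160.

q = -37/288 - 7*t/24 - t**2/4 + 19*exp(-6*t)/45 + 113*exp(4*t)/160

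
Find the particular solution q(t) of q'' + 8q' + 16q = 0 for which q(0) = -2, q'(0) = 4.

Characteristic equation r² + 8r + 16 = 0 has discriminant (8)² - 4·(16) = 0, so r = -4 is a repeated root.
Hence q_h = (C1 + C2*t)*exp(-4*t).
Apply the initial conditions: q(0) = C1 = -2 and q'(0) = C2 - 4*C1 = 4. Solving gives C1 = -2, C2 = -4.

q = -2*exp(-4*t) - 4*t*exp(-4*t)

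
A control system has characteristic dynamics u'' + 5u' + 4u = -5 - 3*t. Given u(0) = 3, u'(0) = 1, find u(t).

Characteristic equation r² + 5r + 4 = 0 factors as (r + 1)(r + 4) = 0, so r = -1, -4.
Hence u_h = C1*exp(-t) + C2*exp(-4*t).
For the particular solution try u_p = A0 + A1*t. Substituting and matching coefficients of each power of t gives A0 = -5/16, A1 = -3/4, so u_p = -5/16 - 3*t/4.
General solution: u = -5/16 - 3*t/4 + C1*exp(-t) + C2*exp(-4*t).
Apply the initial conditions: u(0) = -5/16 + C1 + C2 = 3 and u'(0) = -3/4 - C1 - 4*C2 = 1. Solving gives C1 = 5, C2 = -27/16.

u = -5/16 + 5*exp(-t) - 27*exp(-4*t)/16 - 3*t/4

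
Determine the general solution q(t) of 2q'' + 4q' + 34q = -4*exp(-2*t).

q = -2*exp(-2*t)/17 + C1*cos(4*t)*exp(-t) + C2*exp(-t)*sin(4*t)

Divide through by 2: q'' + 2q' + 17q = -2*exp(-2*t).
Characteristic equation r² + 2r + 17 = 0 has discriminant (2)² - 4·(17) = -64 < 0, so r = -1 ± 4i.
Hence q_h = C1*cos(4*t)*exp(-t) + C2*exp(-t)*sin(4*t).
Try q_p = A*exp(-2*t). Substituting into the equation and dividing by exp(-2*t) gives A = -2/17, so q_p = -2*exp(-2*t)/17.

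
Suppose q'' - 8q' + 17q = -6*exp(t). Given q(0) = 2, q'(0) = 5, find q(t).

q = -3*exp(t)/5 - 24*exp(4*t)*sin(t)/5 + 13*cos(t)*exp(4*t)/5

Characteristic equation r² - 8r + 17 = 0 has discriminant (-8)² - 4·(17) = -4 < 0, so r = 4 ± i.
Hence q_h = C1*cos(t)*exp(4*t) + C2*exp(4*t)*sin(t).
Try q_p = A*exp(t). Substituting into the equation and dividing by exp(t) gives A = -3/5, so q_p = -3*exp(t)/5.
General solution: q = -3*exp(t)/5 + C1*cos(t)*exp(4*t) + C2*exp(4*t)*sin(t).
Apply the initial conditions: q(0) = -3/5 + C1 = 2 and q'(0) = -3/5 + C2 + 4*C1 = 5. Solving gives C1 = 13/5, C2 = -24/5.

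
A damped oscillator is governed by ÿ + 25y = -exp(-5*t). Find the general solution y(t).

Characteristic equation r² + 25 = 0 has discriminant (0)² - 4·(25) = -100 < 0, so r = ± 5i.
Hence y_h = C1*cos(5*t) + C2*sin(5*t).
Try y_p = A*exp(-5*t). Substituting into the equation and dividing by exp(-5*t) gives A = -1/50, so y_p = -exp(-5*t)/50.

y = -exp(-5*t)/50 + C1*cos(5*t) + C2*sin(5*t)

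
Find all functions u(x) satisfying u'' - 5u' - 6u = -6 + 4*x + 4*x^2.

u = 11/27 - 2*x**2/3 + 4*x/9 + C1*exp(-x) + C2*exp(6*x)

Characteristic equation r² - 5r - 6 = 0 factors as (r + 1)(r - 6) = 0, so r = -1, 6.
Hence u_h = C1*exp(-x) + C2*exp(6*x).
For the particular solution try u_p = A0 + A1*x + A2*x^2. Substituting and matching coefficients of each power of x gives A0 = 11/27, A1 = 4/9, A2 = -2/3, so u_p = 11/27 - 2*x^2/3 + 4*x/9.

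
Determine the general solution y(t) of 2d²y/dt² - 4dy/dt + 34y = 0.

y = C1*cos(4*t)*exp(t) + C2*exp(t)*sin(4*t)

Divide through by 2: y'' - 2y' + 17y = 0.
Characteristic equation r² - 2r + 17 = 0 has discriminant (-2)² - 4·(17) = -64 < 0, so r = 1 ± 4i.
Hence y_h = C1*cos(4*t)*exp(t) + C2*exp(t)*sin(4*t).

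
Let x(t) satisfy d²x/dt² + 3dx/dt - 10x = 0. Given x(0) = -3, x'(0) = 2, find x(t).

x = -13*exp(2*t)/7 - 8*exp(-5*t)/7

Characteristic equation r² + 3r - 10 = 0 factors as (r - 2)(r + 5) = 0, so r = 2, -5.
Hence x_h = C1*exp(2*t) + C2*exp(-5*t).
Apply the initial conditions: x(0) = C1 + C2 = -3 and x'(0) = -5*C2 + 2*C1 = 2. Solving gives C1 = -13/7, C2 = -8/7.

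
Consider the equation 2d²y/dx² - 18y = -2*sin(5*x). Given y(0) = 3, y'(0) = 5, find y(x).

y = sin(5*x)/34 + 47*exp(-3*x)/68 + 157*exp(3*x)/68

Divide through by 2: y'' - 9y = -sin(5*x).
Characteristic equation r² - 9 = 0 factors as (r - 3)(r + 3) = 0, so r = 3, -3.
Hence y_h = C1*exp(3*x) + C2*exp(-3*x).
Try y_p = A*cos(5*x) + B*sin(5*x). Substituting and equating the coefficients of cos(5x) and sin(5x) gives A = 0, B = 1/34, so y_p = sin(5*x)/34.
General solution: y = sin(5*x)/34 + C1*exp(3*x) + C2*exp(-3*x).
Apply the initial conditions: y(0) = C1 + C2 = 3 and y'(0) = 5/34 - 3*C2 + 3*C1 = 5. Solving gives C1 = 157/68, C2 = 47/68.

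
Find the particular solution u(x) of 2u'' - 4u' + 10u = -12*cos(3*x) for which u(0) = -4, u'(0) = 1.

u = 6*cos(3*x)/13 + 9*sin(3*x)/13 - 58*cos(2*x)*exp(x)/13 + 22*exp(x)*sin(2*x)/13

Divide through by 2: u'' - 2u' + 5u = -6*cos(3*x).
Characteristic equation r² - 2r + 5 = 0 has discriminant (-2)² - 4·(5) = -16 < 0, so r = 1 ± 2i.
Hence u_h = C1*cos(2*x)*exp(x) + C2*exp(x)*sin(2*x).
Try u_p = A*cos(3*x) + B*sin(3*x). Substituting and equating the coefficients of cos(3x) and sin(3x) gives A = 6/13, B = 9/13, so u_p = 6*cos(3*x)/13 + 9*sin(3*x)/13.
General solution: u = 6*cos(3*x)/13 + 9*sin(3*x)/13 + C1*cos(2*x)*exp(x) + C2*exp(x)*sin(2*x).
Apply the initial conditions: u(0) = 6/13 + C1 = -4 and u'(0) = 27/13 + C1 + 2*C2 = 1. Solving gives C1 = -58/13, C2 = 22/13.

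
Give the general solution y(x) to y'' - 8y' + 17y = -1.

y = -1/17 + C1*cos(x)*exp(4*x) + C2*exp(4*x)*sin(x)

Characteristic equation r² - 8r + 17 = 0 has discriminant (-8)² - 4·(17) = -4 < 0, so r = 4 ± i.
Hence y_h = C1*cos(x)*exp(4*x) + C2*exp(4*x)*sin(x).
For the particular solution try y_p = A0. Substituting and matching coefficients of each power of x gives A0 = -1/17, so y_p = -1/17.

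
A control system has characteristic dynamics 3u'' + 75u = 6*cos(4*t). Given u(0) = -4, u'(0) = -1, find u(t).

Divide through by 3: u'' + 25u = 2*cos(4*t).
Characteristic equation r² + 25 = 0 has discriminant (0)² - 4·(25) = -100 < 0, so r = ± 5i.
Hence u_h = C1*cos(5*t) + C2*sin(5*t).
Try u_p = A*cos(4*t) + B*sin(4*t). Substituting and equating the coefficients of cos(4t) and sin(4t) gives A = 2/9, B = 0, so u_p = 2*cos(4*t)/9.
General solution: u = 2*cos(4*t)/9 + C1*cos(5*t) + C2*sin(5*t).
Apply the initial conditions: u(0) = 2/9 + C1 = -4 and u'(0) = 5*C2 = -1. Solving gives C1 = -38/9, C2 = -1/5.

u = -38*cos(5*t)/9 - sin(5*t)/5 + 2*cos(4*t)/9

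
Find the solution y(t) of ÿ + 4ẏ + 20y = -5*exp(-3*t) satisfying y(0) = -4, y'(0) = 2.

Characteristic equation r² + 4r + 20 = 0 has discriminant (4)² - 4·(20) = -64 < 0, so r = -2 ± 4i.
Hence y_h = C1*cos(4*t)*exp(-2*t) + C2*exp(-2*t)*sin(4*t).
Try y_p = A*exp(-3*t). Substituting into the equation and dividing by exp(-3*t) gives A = -5/17, so y_p = -5*exp(-3*t)/17.
General solution: y = -5*exp(-3*t)/17 + C1*cos(4*t)*exp(-2*t) + C2*exp(-2*t)*sin(4*t).
Apply the initial conditions: y(0) = -5/17 + C1 = -4 and y'(0) = 15/17 - 2*C1 + 4*C2 = 2. Solving gives C1 = -63/17, C2 = -107/68.

y = -5*exp(-3*t)/17 - 107*exp(-2*t)*sin(4*t)/68 - 63*cos(4*t)*exp(-2*t)/17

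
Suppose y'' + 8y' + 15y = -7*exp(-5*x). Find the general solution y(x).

y = C1*exp(-3*x) + C2*exp(-5*x) + 7*x*exp(-5*x)/2

Characteristic equation r² + 8r + 15 = 0 factors as (r + 3)(r + 5) = 0, so r = -3, -5.
Hence y_h = C1*exp(-3*x) + C2*exp(-5*x).
Since exp(-5*x) solves the homogeneous equation (r = -5 is a root of multiplicity 1), multiply the trial by x. Try y_p = A*x*exp(-5*x). Substituting into the equation and dividing by exp(-5*x) gives A = 7/2, so y_p = 7*x*exp(-5*x)/2.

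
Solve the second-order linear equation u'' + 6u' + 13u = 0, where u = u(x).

u = C1*cos(2*x)*exp(-3*x) + C2*exp(-3*x)*sin(2*x)

Characteristic equation r² + 6r + 13 = 0 has discriminant (6)² - 4·(13) = -16 < 0, so r = -3 ± 2i.
Hence u_h = C1*cos(2*x)*exp(-3*x) + C2*exp(-3*x)*sin(2*x).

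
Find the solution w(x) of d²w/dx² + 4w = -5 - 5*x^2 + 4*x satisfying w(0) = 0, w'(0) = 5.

w = -5/8 + x + 2*sin(2*x) - 5*x**2/4 + 5*cos(2*x)/8

Characteristic equation r² + 4 = 0 has discriminant (0)² - 4·(4) = -16 < 0, so r = ± 2i.
Hence w_h = C1*cos(2*x) + C2*sin(2*x).
For the particular solution try w_p = A0 + A1*x + A2*x^2. Substituting and matching coefficients of each power of x gives A0 = -5/8, A1 = 1, A2 = -5/4, so w_p = -5/8 + x - 5*x^2/4.
General solution: w = -5/8 + x - 5*x^2/4 + C1*cos(2*x) + C2*sin(2*x).
Apply the initial conditions: w(0) = -5/8 + C1 = 0 and w'(0) = 1 + 2*C2 = 5. Solving gives C1 = 5/8, C2 = 2.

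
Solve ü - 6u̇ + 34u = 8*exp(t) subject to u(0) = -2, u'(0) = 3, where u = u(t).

Characteristic equation r² - 6r + 34 = 0 has discriminant (-6)² - 4·(34) = -100 < 0, so r = 3 ± 5i.
Hence u_h = C1*cos(5*t)*exp(3*t) + C2*exp(3*t)*sin(5*t).
Try u_p = A*exp(t). Substituting into the equation and dividing by exp(t) gives A = 8/29, so u_p = 8*exp(t)/29.
General solution: u = 8*exp(t)/29 + C1*cos(5*t)*exp(3*t) + C2*exp(3*t)*sin(5*t).
Apply the initial conditions: u(0) = 8/29 + C1 = -2 and u'(0) = 8/29 + 3*C1 + 5*C2 = 3. Solving gives C1 = -66/29, C2 = 277/145.

u = 8*exp(t)/29 - 66*cos(5*t)*exp(3*t)/29 + 277*exp(3*t)*sin(5*t)/145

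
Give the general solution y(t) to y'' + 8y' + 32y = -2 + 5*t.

y = -13/128 + 5*t/32 + C1*cos(4*t)*exp(-4*t) + C2*exp(-4*t)*sin(4*t)

Characteristic equation r² + 8r + 32 = 0 has discriminant (8)² - 4·(32) = -64 < 0, so r = -4 ± 4i.
Hence y_h = C1*cos(4*t)*exp(-4*t) + C2*exp(-4*t)*sin(4*t).
For the particular solution try y_p = A0 + A1*t. Substituting and matching coefficients of each power of t gives A0 = -13/128, A1 = 5/32, so y_p = -13/128 + 5*t/32.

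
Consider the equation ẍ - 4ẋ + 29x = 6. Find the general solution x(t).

Characteristic equation r² - 4r + 29 = 0 has discriminant (-4)² - 4·(29) = -100 < 0, so r = 2 ± 5i.
Hence x_h = C1*cos(5*t)*exp(2*t) + C2*exp(2*t)*sin(5*t).
For the particular solution try x_p = A0. Substituting and matching coefficients of each power of t gives A0 = 6/29, so x_p = 6/29.

x = 6/29 + C1*cos(5*t)*exp(2*t) + C2*exp(2*t)*sin(5*t)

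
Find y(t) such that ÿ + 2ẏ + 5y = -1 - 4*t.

Characteristic equation r² + 2r + 5 = 0 has discriminant (2)² - 4·(5) = -16 < 0, so r = -1 ± 2i.
Hence y_h = C1*cos(2*t)*exp(-t) + C2*exp(-t)*sin(2*t).
For the particular solution try y_p = A0 + A1*t. Substituting and matching coefficients of each power of t gives A0 = 3/25, A1 = -4/5, so y_p = 3/25 - 4*t/5.

y = 3/25 - 4*t/5 + C1*cos(2*t)*exp(-t) + C2*exp(-t)*sin(2*t)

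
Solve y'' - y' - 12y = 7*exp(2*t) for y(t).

y = -7*exp(2*t)/10 + C1*exp(4*t) + C2*exp(-3*t)

Characteristic equation r² - r - 12 = 0 factors as (r - 4)(r + 3) = 0, so r = 4, -3.
Hence y_h = C1*exp(4*t) + C2*exp(-3*t).
Try y_p = A*exp(2*t). Substituting into the equation and dividing by exp(2*t) gives A = -7/10, so y_p = -7*exp(2*t)/10.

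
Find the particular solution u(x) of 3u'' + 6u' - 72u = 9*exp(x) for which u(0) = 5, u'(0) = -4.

Divide through by 3: u'' + 2u' - 24u = 3*exp(x).
Characteristic equation r² + 2r - 24 = 0 factors as (r + 6)(r - 4) = 0, so r = -6, 4.
Hence u_h = C1*exp(-6*x) + C2*exp(4*x).
Try u_p = A*exp(x). Substituting into the equation and dividing by exp(x) gives A = -1/7, so u_p = -exp(x)/7.
General solution: u = -exp(x)/7 + C1*exp(-6*x) + C2*exp(4*x).
Apply the initial conditions: u(0) = -1/7 + C1 + C2 = 5 and u'(0) = -1/7 - 6*C1 + 4*C2 = -4. Solving gives C1 = 171/70, C2 = 27/10.

u = -exp(x)/7 + 27*exp(4*x)/10 + 171*exp(-6*x)/70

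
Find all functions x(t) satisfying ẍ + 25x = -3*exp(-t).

x = -3*exp(-t)/26 + C1*cos(5*t) + C2*sin(5*t)

Characteristic equation r² + 25 = 0 has discriminant (0)² - 4·(25) = -100 < 0, so r = ± 5i.
Hence x_h = C1*cos(5*t) + C2*sin(5*t).
Try x_p = A*exp(-t). Substituting into the equation and dividing by exp(-t) gives A = -3/26, so x_p = -3*exp(-t)/26.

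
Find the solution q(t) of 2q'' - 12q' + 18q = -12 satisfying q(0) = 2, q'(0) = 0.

q = -2/3 + 8*exp(3*t)/3 - 8*t*exp(3*t)

Divide through by 2: q'' - 6q' + 9q = -6.
Characteristic equation r² - 6r + 9 = 0 has discriminant (-6)² - 4·(9) = 0, so r = 3 is a repeated root.
Hence q_h = (C1 + C2*t)*exp(3*t).
For the particular solution try q_p = A0. Substituting and matching coefficients of each power of t gives A0 = -2/3, so q_p = -2/3.
General solution: q = -2/3 + C1*exp(3*t) + C2*t*exp(3*t).
Apply the initial conditions: q(0) = -2/3 + C1 = 2 and q'(0) = C2 + 3*C1 = 0. Solving gives C1 = 8/3, C2 = -8.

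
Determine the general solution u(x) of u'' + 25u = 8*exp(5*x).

Characteristic equation r² + 25 = 0 has discriminant (0)² - 4·(25) = -100 < 0, so r = ± 5i.
Hence u_h = C1*cos(5*x) + C2*sin(5*x).
Try u_p = A*exp(5*x). Substituting into the equation and dividing by exp(5*x) gives A = 4/25, so u_p = 4*exp(5*x)/25.

u = 4*exp(5*x)/25 + C1*cos(5*x) + C2*sin(5*x)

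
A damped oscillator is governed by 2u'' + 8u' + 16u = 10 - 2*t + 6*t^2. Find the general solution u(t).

Divide through by 2: u'' + 4u' + 8u = 5 - t + 3*t^2.
Characteristic equation r² + 4r + 8 = 0 has discriminant (4)² - 4·(8) = -16 < 0, so r = -2 ± 2i.
Hence u_h = C1*cos(2*t)*exp(-2*t) + C2*exp(-2*t)*sin(2*t).
For the particular solution try u_p = A0 + A1*t + A2*t^2. Substituting and matching coefficients of each power of t gives A0 = 25/32, A1 = -1/2, A2 = 3/8, so u_p = 25/32 - t/2 + 3*t^2/8.

u = 25/32 - t/2 + 3*t**2/8 + C1*cos(2*t)*exp(-2*t) + C2*exp(-2*t)*sin(2*t)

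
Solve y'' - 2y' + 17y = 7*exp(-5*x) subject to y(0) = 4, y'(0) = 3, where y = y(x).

y = 7*exp(-5*x)/52 - 5*exp(x)*sin(4*x)/104 + 201*cos(4*x)*exp(x)/52

Characteristic equation r² - 2r + 17 = 0 has discriminant (-2)² - 4·(17) = -64 < 0, so r = 1 ± 4i.
Hence y_h = C1*cos(4*x)*exp(x) + C2*exp(x)*sin(4*x).
Try y_p = A*exp(-5*x). Substituting into the equation and dividing by exp(-5*x) gives A = 7/52, so y_p = 7*exp(-5*x)/52.
General solution: y = 7*exp(-5*x)/52 + C1*cos(4*x)*exp(x) + C2*exp(x)*sin(4*x).
Apply the initial conditions: y(0) = 7/52 + C1 = 4 and y'(0) = -35/52 + C1 + 4*C2 = 3. Solving gives C1 = 201/52, C2 = -5/104.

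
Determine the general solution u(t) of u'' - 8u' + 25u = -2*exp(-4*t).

u = -2*exp(-4*t)/73 + C1*cos(3*t)*exp(4*t) + C2*exp(4*t)*sin(3*t)

Characteristic equation r² - 8r + 25 = 0 has discriminant (-8)² - 4·(25) = -36 < 0, so r = 4 ± 3i.
Hence u_h = C1*cos(3*t)*exp(4*t) + C2*exp(4*t)*sin(3*t).
Try u_p = A*exp(-4*t). Substituting into the equation and dividing by exp(-4*t) gives A = -2/73, so u_p = -2*exp(-4*t)/73.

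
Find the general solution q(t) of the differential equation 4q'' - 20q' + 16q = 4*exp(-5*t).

q = exp(-5*t)/54 + C1*exp(t) + C2*exp(4*t)

Divide through by 4: q'' - 5q' + 4q = exp(-5*t).
Characteristic equation r² - 5r + 4 = 0 factors as (r - 1)(r - 4) = 0, so r = 1, 4.
Hence q_h = C1*exp(t) + C2*exp(4*t).
Try q_p = A*exp(-5*t). Substituting into the equation and dividing by exp(-5*t) gives A = 1/54, so q_p = exp(-5*t)/54.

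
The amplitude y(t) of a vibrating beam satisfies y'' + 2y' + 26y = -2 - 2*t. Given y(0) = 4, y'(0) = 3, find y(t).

Characteristic equation r² + 2r + 26 = 0 has discriminant (2)² - 4·(26) = -100 < 0, so r = -1 ± 5i.
Hence y_h = C1*cos(5*t)*exp(-t) + C2*exp(-t)*sin(5*t).
For the particular solution try y_p = A0 + A1*t. Substituting and matching coefficients of each power of t gives A0 = -12/169, A1 = -1/13, so y_p = -12/169 - t/13.
General solution: y = -12/169 - t/13 + C1*cos(5*t)*exp(-t) + C2*exp(-t)*sin(5*t).
Apply the initial conditions: y(0) = -12/169 + C1 = 4 and y'(0) = -1/13 - C1 + 5*C2 = 3. Solving gives C1 = 688/169, C2 = 1208/845.

y = -12/169 - t/13 + 688*cos(5*t)*exp(-t)/169 + 1208*exp(-t)*sin(5*t)/845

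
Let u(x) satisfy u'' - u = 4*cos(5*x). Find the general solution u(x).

Characteristic equation r² - 1 = 0 factors as (r - 1)(r + 1) = 0, so r = 1, -1.
Hence u_h = C1*exp(x) + C2*exp(-x).
Try u_p = A*cos(5*x) + B*sin(5*x). Substituting and equating the coefficients of cos(5x) and sin(5x) gives A = -2/13, B = 0, so u_p = -2*cos(5*x)/13.

u = -2*cos(5*x)/13 + C1*exp(x) + C2*exp(-x)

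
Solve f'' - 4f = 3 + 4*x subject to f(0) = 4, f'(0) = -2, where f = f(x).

Characteristic equation r² - 4 = 0 factors as (r + 2)(r - 2) = 0, so r = -2, 2.
Hence f_h = C1*exp(-2*x) + C2*exp(2*x).
For the particular solution try f_p = A0 + A1*x. Substituting and matching coefficients of each power of x gives A0 = -3/4, A1 = -1, so f_p = -3/4 - x.
General solution: f = -3/4 - x + C1*exp(-2*x) + C2*exp(2*x).
Apply the initial conditions: f(0) = -3/4 + C1 + C2 = 4 and f'(0) = -1 - 2*C1 + 2*C2 = -2. Solving gives C1 = 21/8, C2 = 17/8.

f = -3/4 - x + 17*exp(2*x)/8 + 21*exp(-2*x)/8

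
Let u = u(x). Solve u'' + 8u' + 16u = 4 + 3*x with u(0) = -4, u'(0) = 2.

Characteristic equation r² + 8r + 16 = 0 has discriminant (8)² - 4·(16) = 0, so r = -4 is a repeated root.
Hence u_h = (C1 + C2*x)*exp(-4*x).
For the particular solution try u_p = A0 + A1*x. Substituting and matching coefficients of each power of x gives A0 = 5/32, A1 = 3/16, so u_p = 5/32 + 3*x/16.
General solution: u = 5/32 + 3*x/16 + C1*exp(-4*x) + C2*x*exp(-4*x).
Apply the initial conditions: u(0) = 5/32 + C1 = -4 and u'(0) = 3/16 + C2 - 4*C1 = 2. Solving gives C1 = -133/32, C2 = -237/16.

u = 5/32 - 133*exp(-4*x)/32 + 3*x/16 - 237*x*exp(-4*x)/16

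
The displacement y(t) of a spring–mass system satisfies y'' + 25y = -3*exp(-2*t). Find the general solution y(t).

Characteristic equation r² + 25 = 0 has discriminant (0)² - 4·(25) = -100 < 0, so r = ± 5i.
Hence y_h = C1*cos(5*t) + C2*sin(5*t).
Try y_p = A*exp(-2*t). Substituting into the equation and dividing by exp(-2*t) gives A = -3/29, so y_p = -3*exp(-2*t)/29.

y = -3*exp(-2*t)/29 + C1*cos(5*t) + C2*sin(5*t)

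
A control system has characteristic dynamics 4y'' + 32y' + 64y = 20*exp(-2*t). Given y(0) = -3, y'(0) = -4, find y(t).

y = -17*exp(-4*t)/4 + 5*exp(-2*t)/4 - 37*t*exp(-4*t)/2

Divide through by 4: y'' + 8y' + 16y = 5*exp(-2*t).
Characteristic equation r² + 8r + 16 = 0 has discriminant (8)² - 4·(16) = 0, so r = -4 is a repeated root.
Hence y_h = (C1 + C2*t)*exp(-4*t).
Try y_p = A*exp(-2*t). Substituting into the equation and dividing by exp(-2*t) gives A = 5/4, so y_p = 5*exp(-2*t)/4.
General solution: y = 5*exp(-2*t)/4 + C1*exp(-4*t) + C2*t*exp(-4*t).
Apply the initial conditions: y(0) = 5/4 + C1 = -3 and y'(0) = -5/2 + C2 - 4*C1 = -4. Solving gives C1 = -17/4, C2 = -37/2.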